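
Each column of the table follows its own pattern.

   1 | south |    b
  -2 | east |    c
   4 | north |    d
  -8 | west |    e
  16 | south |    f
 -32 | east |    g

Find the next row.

First component: ×(-2) each step, so 1, -2, 4, -8, 16, -32 → 64.
Direction: repeats south → east → north → west; south, east, north, west, south, east → north.
Letter goes b, c, d, e, f, g → h (letters move forward 1 place in the alphabet).
Combining the parts gives 64  north  h.

64  north  h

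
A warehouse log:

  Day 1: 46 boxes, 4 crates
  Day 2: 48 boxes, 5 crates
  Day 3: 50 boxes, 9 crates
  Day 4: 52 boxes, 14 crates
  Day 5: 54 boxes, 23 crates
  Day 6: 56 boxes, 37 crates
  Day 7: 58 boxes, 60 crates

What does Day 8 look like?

For the boxes, +2 each step: 46, 48, 50, 52, 54, 56, 58 → 60.
For the crates, each term is the sum of the two before it: 4, 5, 9, 14, 23, 37, 60 → 97.
So the next line is 60 boxes, 97 crates.

60 boxes, 97 crates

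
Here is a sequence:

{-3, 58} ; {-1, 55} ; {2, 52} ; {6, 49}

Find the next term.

For the first value, differences are 2, 3, 4, … (increasing by 1 each time): -3, -1, 2, 6 → 11.
Second value: −3 each step; 58, 55, 52, 49 → 46.
Combining the parts gives {11, 46}.

{11, 46}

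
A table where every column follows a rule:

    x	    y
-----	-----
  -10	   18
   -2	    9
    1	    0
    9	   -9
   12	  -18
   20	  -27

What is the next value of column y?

Column x: -10, -2, 1, 9, 12, 20 → 23 (alternating steps +8, +3, +8, +3, …).
Column y: −9 each step, so 18, 9, 0, -9, -18, -27 → -36.

-36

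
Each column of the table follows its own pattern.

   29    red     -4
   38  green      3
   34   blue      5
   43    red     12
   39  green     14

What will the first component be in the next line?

First component: 29, 38, 34, 43, 39 → 48 (alternating steps +9, −4, +9, −4, …).
For the colour, repeats red → green → blue: red, green, blue, red, green → blue.
For the third component, alternating steps +7, +2, +7, +2, …: -4, 3, 5, 12, 14 → 21.

48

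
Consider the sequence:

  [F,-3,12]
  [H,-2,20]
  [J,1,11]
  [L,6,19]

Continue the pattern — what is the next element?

[N,13,10]

Letter goes F, H, J, L → N (letters move forward 2 places in the alphabet).
Second entry: differences are 1, 3, 5, … (increasing by 2 each time), so -3, -2, 1, 6 → 13.
Third entry — alternating steps +8, −9, +8, −9, …: 12, 20, 11, 19 → 10.
Putting it together: [N,13,10].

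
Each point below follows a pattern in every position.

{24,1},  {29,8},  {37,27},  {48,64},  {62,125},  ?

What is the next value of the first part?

79

For the first part, differences are 5, 8, 11, … (increasing by 3 each time): 24, 29, 37, 48, 62 → 79.
For the second part, perfect cubes: 1³, 2³, 3³, …: 1, 8, 27, 64, 125 → 216.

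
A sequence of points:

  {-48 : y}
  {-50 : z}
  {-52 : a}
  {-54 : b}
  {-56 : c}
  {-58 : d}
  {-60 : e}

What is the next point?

First entry: -48, -50, -52, -54, -56, -58, -60 → -62 (−2 each step).
For the letter, letters move forward 1 place in the alphabet, wrapping Z→A: y, z, a, b, c, d, e → f.
So the next point is {-62 : f}.

{-62 : f}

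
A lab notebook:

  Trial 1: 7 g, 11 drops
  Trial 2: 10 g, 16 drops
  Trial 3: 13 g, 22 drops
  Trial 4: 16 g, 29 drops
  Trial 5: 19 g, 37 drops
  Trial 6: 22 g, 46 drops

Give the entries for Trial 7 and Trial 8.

25 g, 56 drops; 28 g, 67 drops

G: +3 each step, so 7, 10, 13, 16, 19, 22 → 25 → 28.
Drops goes 11, 16, 22, 29, 37, 46 → 56 → 67 (differences are 5, 6, 7, … (increasing by 1 each time)).
So the next two lines are 25 g, 56 drops and 28 g, 67 drops.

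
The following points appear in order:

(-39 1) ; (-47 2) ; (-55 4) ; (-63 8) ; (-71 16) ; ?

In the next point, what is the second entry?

32

For the second entry, ×2 each step: 1, 2, 4, 8, 16 → 32.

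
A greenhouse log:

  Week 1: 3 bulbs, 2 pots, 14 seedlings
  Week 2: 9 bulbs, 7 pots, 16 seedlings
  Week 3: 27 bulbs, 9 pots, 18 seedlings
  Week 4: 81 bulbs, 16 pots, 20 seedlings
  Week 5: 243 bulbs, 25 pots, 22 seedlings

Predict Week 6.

For the bulbs, ×3 each step: 3, 9, 27, 81, 243 → 729.
Pots: 2, 7, 9, 16, 25 → 41 (each term is the sum of the two before it).
Seedlings: 14, 16, 18, 20, 22 → 24 (+2 each step).
Putting it together: 729 bulbs, 41 pots, 24 seedlings.

729 bulbs, 41 pots, 24 seedlings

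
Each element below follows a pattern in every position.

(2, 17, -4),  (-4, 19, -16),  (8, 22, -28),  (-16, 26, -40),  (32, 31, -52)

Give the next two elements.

(-64, 37, -64), (128, 44, -76)

First part goes 2, -4, 8, -16, 32 → -64 → 128 (×(-2) each step).
Second part: differences are 2, 3, 4, … (increasing by 1 each time); 17, 19, 22, 26, 31 → 37 → 44.
Third part: -4, -16, -28, -40, -52 → -64 → -76 (−12 each step).
Putting the parts together: (-64, 37, -64) and then (128, 44, -76).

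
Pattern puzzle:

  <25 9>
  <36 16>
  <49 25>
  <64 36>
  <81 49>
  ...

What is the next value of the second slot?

First slot — perfect squares: 5², 6², 7², …: 25, 36, 49, 64, 81 → 100.
Second slot goes 9, 16, 25, 36, 49 → 64 (perfect squares: 3², 4², 5², …).

64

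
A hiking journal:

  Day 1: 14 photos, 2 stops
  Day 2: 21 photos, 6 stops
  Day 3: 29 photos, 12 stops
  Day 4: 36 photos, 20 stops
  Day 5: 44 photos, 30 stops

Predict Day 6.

For the photos, alternating steps +7, +8, +7, +8, …: 14, 21, 29, 36, 44 → 51.
Stops: 2, 6, 12, 20, 30 → 42 (differences are 4, 6, 8, … (increasing by 2 each time)).
Putting it together: 51 photos, 42 stops.

51 photos, 42 stops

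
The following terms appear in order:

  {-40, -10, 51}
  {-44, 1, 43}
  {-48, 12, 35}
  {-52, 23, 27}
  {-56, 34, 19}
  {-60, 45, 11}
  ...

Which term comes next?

First component — −4 each step: -40, -44, -48, -52, -56, -60 → -64.
Second component goes -10, 1, 12, 23, 34, 45 → 56 (+11 each step).
Third component goes 51, 43, 35, 27, 19, 11 → 3 (−8 each step).
Combining the parts gives {-64, 56, 3}.

{-64, 56, 3}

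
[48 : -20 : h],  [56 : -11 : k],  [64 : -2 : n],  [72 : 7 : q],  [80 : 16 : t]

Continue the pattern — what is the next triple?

First part: +8 each step, so 48, 56, 64, 72, 80 → 88.
Second part: +9 each step, so -20, -11, -2, 7, 16 → 25.
For the letter, letters move forward 3 places in the alphabet: h, k, n, q, t → w.
Combining the parts gives [88 : 25 : w].

[88 : 25 : w]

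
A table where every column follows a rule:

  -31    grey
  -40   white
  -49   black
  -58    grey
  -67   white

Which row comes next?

-76  black

First component: -31, -40, -49, -58, -67 → -76 (−9 each step).
Shade: repeats grey → white → black, so grey, white, black, grey, white → black.
Combining the parts gives -76  black.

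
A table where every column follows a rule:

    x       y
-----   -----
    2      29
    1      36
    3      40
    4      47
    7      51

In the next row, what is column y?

58

Column x: each term is the sum of the two before it; 2, 1, 3, 4, 7 → 11.
Column y: alternating steps +7, +4, +7, +4, …; 29, 36, 40, 47, 51 → 58.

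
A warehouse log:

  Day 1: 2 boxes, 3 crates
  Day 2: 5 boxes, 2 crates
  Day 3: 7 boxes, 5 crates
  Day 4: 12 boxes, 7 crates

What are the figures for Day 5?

19 boxes, 12 crates

Boxes: each term is the sum of the two before it, so 2, 5, 7, 12 → 19.
Crates — each term is the sum of the two before it: 3, 2, 5, 7 → 12.
So the next record is 19 boxes, 12 crates.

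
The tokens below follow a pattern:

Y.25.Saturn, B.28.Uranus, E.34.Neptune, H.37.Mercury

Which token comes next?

Letter — letters move forward 3 places in the alphabet, wrapping Z→A: Y, B, E, H → K.
For the second component, alternating steps +3, +6, +3, +6, …: 25, 28, 34, 37 → 43.
Planet — runs through the planets Mercury→Neptune: Saturn, Uranus, Neptune, Mercury → Venus.
Putting it together: K.43.Venus.

K.43.Venus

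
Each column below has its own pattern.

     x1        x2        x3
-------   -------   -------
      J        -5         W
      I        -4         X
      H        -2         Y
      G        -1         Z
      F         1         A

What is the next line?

Column x1: letters move back 1 place in the alphabet; J, I, H, G, F → E.
Column x2: alternating steps +1, +2, +1, +2, …, so -5, -4, -2, -1, 1 → 2.
Column x3: letters move forward 1 place in the alphabet, wrapping Z→A; W, X, Y, Z, A → B.
Putting it together: E  2  B.

E  2  B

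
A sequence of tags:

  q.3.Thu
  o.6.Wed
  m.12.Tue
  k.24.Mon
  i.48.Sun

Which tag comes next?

For the letter, letters move back 2 places in the alphabet: q, o, m, k, i → g.
Second component: ×2 each step, so 3, 6, 12, 24, 48 → 96.
Day: runs backward through the weekdays Mon→Sun; Thu, Wed, Tue, Mon, Sun → Sat.
So the next tag is g.96.Sat.

g.96.Sat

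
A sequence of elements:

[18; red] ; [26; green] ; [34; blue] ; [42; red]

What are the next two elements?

[50; green], [58; blue]

For the first entry, +8 each step: 18, 26, 34, 42 → 50 → 58.
For the colour, repeats red → green → blue: red, green, blue, red → green → blue.
Putting the parts together: [50; green] and then [58; blue].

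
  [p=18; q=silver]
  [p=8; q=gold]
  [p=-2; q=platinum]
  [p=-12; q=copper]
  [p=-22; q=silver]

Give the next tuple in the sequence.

P — −10 each step: 18, 8, -2, -12, -22 → -32.
Q goes silver, gold, platinum, copper, silver → gold (repeats silver → gold → platinum → copper).
Putting it together: [p=-32; q=gold].

[p=-32; q=gold]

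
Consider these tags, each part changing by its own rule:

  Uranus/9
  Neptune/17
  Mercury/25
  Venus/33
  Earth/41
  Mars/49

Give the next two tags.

For the planet, runs through the planets Mercury→Neptune: Uranus, Neptune, Mercury, Venus, Earth, Mars → Jupiter → Saturn.
Second component: +8 each step; 9, 17, 25, 33, 41, 49 → 57 → 65.
Putting the parts together: Jupiter/57 and then Saturn/65.

Jupiter/57, Saturn/65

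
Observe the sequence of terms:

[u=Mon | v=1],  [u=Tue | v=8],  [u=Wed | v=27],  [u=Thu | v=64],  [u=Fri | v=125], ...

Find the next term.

U: Mon, Tue, Wed, Thu, Fri → Sat (runs through the weekdays Mon→Sun).
V: perfect cubes: 1³, 2³, 3³, …; 1, 8, 27, 64, 125 → 216.
Putting it together: [u=Sat | v=216].

[u=Sat | v=216]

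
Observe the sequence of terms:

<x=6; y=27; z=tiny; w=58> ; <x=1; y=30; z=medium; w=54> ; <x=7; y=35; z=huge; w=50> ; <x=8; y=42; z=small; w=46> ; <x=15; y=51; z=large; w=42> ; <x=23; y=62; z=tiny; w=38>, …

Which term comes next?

<x=38; y=75; z=medium; w=34>

For the x, each term is the sum of the two before it: 6, 1, 7, 8, 15, 23 → 38.
Y: differences are 3, 5, 7, … (increasing by 2 each time), so 27, 30, 35, 42, 51, 62 → 75.
Z goes tiny, medium, huge, small, large, tiny → medium (repeats tiny → medium → huge → small → large).
W: −4 each step, so 58, 54, 50, 46, 42, 38 → 34.
So the next term is <x=38; y=75; z=medium; w=34>.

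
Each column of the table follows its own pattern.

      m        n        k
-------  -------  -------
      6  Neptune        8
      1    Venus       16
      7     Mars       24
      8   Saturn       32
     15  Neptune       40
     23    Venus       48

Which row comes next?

Column m — each term is the sum of the two before it: 6, 1, 7, 8, 15, 23 → 38.
For the column n, repeats Neptune → Venus → Mars → Saturn: Neptune, Venus, Mars, Saturn, Neptune, Venus → Mars.
Column k: 8, 16, 24, 32, 40, 48 → 56 (+8 each step).
Putting it together: 38  Mars  56.

38  Mars  56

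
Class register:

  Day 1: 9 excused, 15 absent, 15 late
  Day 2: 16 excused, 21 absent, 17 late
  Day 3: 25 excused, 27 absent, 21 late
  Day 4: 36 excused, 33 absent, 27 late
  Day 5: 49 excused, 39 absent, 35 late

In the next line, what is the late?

45

Late: differences are 2, 4, 6, … (increasing by 2 each time), so 15, 17, 21, 27, 35 → 45.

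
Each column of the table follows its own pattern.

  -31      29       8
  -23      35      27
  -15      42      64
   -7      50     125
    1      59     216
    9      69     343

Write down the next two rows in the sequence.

17  80  512; 25  92  729

For the first component, +8 each step: -31, -23, -15, -7, 1, 9 → 17 → 25.
Second component: differences are 6, 7, 8, … (increasing by 1 each time), so 29, 35, 42, 50, 59, 69 → 80 → 92.
Third component: 8, 27, 64, 125, 216, 343 → 512 → 729 (perfect cubes: 2³, 3³, 4³, …).
Putting the parts together: 17  80  512 and then 25  92  729.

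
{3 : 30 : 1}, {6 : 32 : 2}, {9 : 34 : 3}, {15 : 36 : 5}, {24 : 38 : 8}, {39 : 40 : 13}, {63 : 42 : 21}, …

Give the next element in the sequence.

First part goes 3, 6, 9, 15, 24, 39, 63 → 102 (each term is the sum of the two before it).
For the second part, +2 each step: 30, 32, 34, 36, 38, 40, 42 → 44.
Third part — each term is the sum of the two before it: 1, 2, 3, 5, 8, 13, 21 → 34.
Combining the parts gives {102 : 44 : 34}.

{102 : 44 : 34}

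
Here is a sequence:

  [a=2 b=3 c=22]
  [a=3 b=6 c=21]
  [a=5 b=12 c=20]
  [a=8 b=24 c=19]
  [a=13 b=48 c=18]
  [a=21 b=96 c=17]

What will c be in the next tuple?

A goes 2, 3, 5, 8, 13, 21 → 34 (each term is the sum of the two before it).
B goes 3, 6, 12, 24, 48, 96 → 192 (×2 each step).
For the c, −1 each step: 22, 21, 20, 19, 18, 17 → 16.

16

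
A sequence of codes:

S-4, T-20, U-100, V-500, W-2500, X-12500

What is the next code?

Y-62500

Letter — letters move forward 1 place in the alphabet: S, T, U, V, W, X → Y.
Second component: ×5 each step, so 4, 20, 100, 500, 2500, 12500 → 62500.
Putting it together: Y-62500.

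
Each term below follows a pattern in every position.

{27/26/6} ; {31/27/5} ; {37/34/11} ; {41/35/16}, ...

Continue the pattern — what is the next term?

{47/42/27}

For the first part, alternating steps +4, +6, +4, +6, …: 27, 31, 37, 41 → 47.
Second part — alternating steps +1, +7, +1, +7, …: 26, 27, 34, 35 → 42.
Third part: each term is the sum of the two before it; 6, 5, 11, 16 → 27.
Combining the parts gives {47/42/27}.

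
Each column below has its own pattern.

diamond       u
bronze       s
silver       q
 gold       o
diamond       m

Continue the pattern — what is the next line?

Rank: repeats diamond → bronze → silver → gold; diamond, bronze, silver, gold, diamond → bronze.
For the letter, letters move back 2 places in the alphabet: u, s, q, o, m → k.
So the next line is bronze  k.

bronze  k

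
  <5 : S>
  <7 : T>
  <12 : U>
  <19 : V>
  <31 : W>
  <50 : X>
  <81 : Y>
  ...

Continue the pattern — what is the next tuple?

For the first component, each term is the sum of the two before it: 5, 7, 12, 19, 31, 50, 81 → 131.
Letter goes S, T, U, V, W, X, Y → Z (letters move forward 1 place in the alphabet).
So the next tuple is <131 : Z>.

<131 : Z>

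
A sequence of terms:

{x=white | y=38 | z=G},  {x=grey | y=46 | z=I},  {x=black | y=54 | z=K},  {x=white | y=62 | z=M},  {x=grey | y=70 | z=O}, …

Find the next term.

X goes white, grey, black, white, grey → black (repeats white → grey → black).
Y — +8 each step: 38, 46, 54, 62, 70 → 78.
Z: G, I, K, M, O → Q (letters move forward 2 places in the alphabet).
Putting it together: {x=black | y=78 | z=Q}.

{x=black | y=78 | z=Q}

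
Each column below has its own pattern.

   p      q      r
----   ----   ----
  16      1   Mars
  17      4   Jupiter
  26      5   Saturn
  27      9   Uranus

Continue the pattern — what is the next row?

36  14  Neptune

Column p: 16, 17, 26, 27 → 36 (alternating steps +1, +9, +1, +9, …).
Column q goes 1, 4, 5, 9 → 14 (each term is the sum of the two before it).
For the column r, runs through the planets Mercury→Neptune: Mars, Jupiter, Saturn, Uranus → Neptune.
So the next row is 36  14  Neptune.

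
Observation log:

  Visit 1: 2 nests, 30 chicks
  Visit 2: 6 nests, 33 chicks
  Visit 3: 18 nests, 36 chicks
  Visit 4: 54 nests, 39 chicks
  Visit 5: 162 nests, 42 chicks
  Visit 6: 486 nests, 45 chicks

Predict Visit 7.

1458 nests, 48 chicks

Nests goes 2, 6, 18, 54, 162, 486 → 1458 (×3 each step).
Chicks: +3 each step, so 30, 33, 36, 39, 42, 45 → 48.
So the next row is 1458 nests, 48 chicks.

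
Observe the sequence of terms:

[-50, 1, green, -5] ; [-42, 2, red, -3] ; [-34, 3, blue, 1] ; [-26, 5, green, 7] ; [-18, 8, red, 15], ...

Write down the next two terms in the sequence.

First component — +8 each step: -50, -42, -34, -26, -18 → -10 → -2.
Second component: each term is the sum of the two before it, so 1, 2, 3, 5, 8 → 13 → 21.
Colour — repeats green → red → blue: green, red, blue, green, red → blue → green.
Fourth component goes -5, -3, 1, 7, 15 → 25 → 37 (differences are 2, 4, 6, … (increasing by 2 each time)).
So the next two terms are [-10, 13, blue, 25] and [-2, 21, green, 37].

[-10, 13, blue, 25], [-2, 21, green, 37]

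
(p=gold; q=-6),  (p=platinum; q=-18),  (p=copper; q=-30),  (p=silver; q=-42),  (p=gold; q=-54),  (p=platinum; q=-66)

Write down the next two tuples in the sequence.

P goes gold, platinum, copper, silver, gold, platinum → copper → silver (repeats gold → platinum → copper → silver).
Q: −12 each step; -6, -18, -30, -42, -54, -66 → -78 → -90.
So the next two tuples are (p=copper; q=-78) and (p=silver; q=-90).

(p=copper; q=-78), (p=silver; q=-90)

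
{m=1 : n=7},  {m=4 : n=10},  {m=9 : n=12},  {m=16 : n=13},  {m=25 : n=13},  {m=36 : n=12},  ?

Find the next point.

{m=49 : n=10}

M: perfect squares: 1², 2², 3², …, so 1, 4, 9, 16, 25, 36 → 49.
N: 7, 10, 12, 13, 13, 12 → 10 (differences are 3, 2, 1, … (decreasing by 1 each time)).
Combining the parts gives {m=49 : n=10}.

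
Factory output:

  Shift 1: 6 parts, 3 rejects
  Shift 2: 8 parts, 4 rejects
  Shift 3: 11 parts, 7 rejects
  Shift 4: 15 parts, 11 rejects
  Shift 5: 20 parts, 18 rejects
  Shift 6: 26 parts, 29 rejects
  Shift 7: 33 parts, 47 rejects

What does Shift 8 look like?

Parts — differences are 2, 3, 4, … (increasing by 1 each time): 6, 8, 11, 15, 20, 26, 33 → 41.
Rejects: 3, 4, 7, 11, 18, 29, 47 → 76 (each term is the sum of the two before it).
Combining the parts gives 41 parts, 76 rejects.

41 parts, 76 rejects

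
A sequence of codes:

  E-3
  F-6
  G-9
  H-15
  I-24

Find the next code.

J-39

Letter: letters move forward 1 place in the alphabet, so E, F, G, H, I → J.
Second component goes 3, 6, 9, 15, 24 → 39 (each term is the sum of the two before it).
Combining the parts gives J-39.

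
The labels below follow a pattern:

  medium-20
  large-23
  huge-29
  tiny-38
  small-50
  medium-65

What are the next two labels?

large-83, huge-104

Size — repeats medium → large → huge → tiny → small: medium, large, huge, tiny, small, medium → large → huge.
Second component: differences are 3, 6, 9, … (increasing by 3 each time); 20, 23, 29, 38, 50, 65 → 83 → 104.
So the next two labels are large-83 and huge-104.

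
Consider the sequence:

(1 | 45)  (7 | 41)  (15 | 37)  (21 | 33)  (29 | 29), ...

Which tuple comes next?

(35 | 25)

For the first coordinate, alternating steps +6, +8, +6, +8, …: 1, 7, 15, 21, 29 → 35.
Second coordinate: −4 each step, so 45, 41, 37, 33, 29 → 25.
Putting it together: (35 | 25).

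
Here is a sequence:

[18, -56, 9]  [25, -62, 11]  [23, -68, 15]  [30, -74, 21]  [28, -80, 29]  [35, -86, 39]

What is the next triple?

First coordinate: alternating steps +7, −2, +7, −2, …; 18, 25, 23, 30, 28, 35 → 33.
Second coordinate goes -56, -62, -68, -74, -80, -86 → -92 (−6 each step).
Third coordinate: differences are 2, 4, 6, … (increasing by 2 each time); 9, 11, 15, 21, 29, 39 → 51.
So the next triple is [33, -92, 51].

[33, -92, 51]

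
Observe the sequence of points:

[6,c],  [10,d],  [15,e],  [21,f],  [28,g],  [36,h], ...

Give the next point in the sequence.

First slot goes 6, 10, 15, 21, 28, 36 → 45 (differences are 4, 5, 6, … (increasing by 1 each time)).
For the letter, letters move forward 1 place in the alphabet: c, d, e, f, g, h → i.
Combining the parts gives [45,i].

[45,i]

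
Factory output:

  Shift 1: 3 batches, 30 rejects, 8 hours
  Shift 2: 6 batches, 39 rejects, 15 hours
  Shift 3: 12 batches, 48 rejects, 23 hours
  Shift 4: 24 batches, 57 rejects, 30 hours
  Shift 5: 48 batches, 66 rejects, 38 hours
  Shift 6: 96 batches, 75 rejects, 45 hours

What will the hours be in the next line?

53

Batches: ×2 each step; 3, 6, 12, 24, 48, 96 → 192.
Rejects: +9 each step, so 30, 39, 48, 57, 66, 75 → 84.
For the hours, alternating steps +7, +8, +7, +8, …: 8, 15, 23, 30, 38, 45 → 53.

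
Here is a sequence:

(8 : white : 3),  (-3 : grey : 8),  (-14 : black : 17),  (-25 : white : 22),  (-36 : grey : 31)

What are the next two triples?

First slot goes 8, -3, -14, -25, -36 → -47 → -58 (−11 each step).
Shade: repeats white → grey → black, so white, grey, black, white, grey → black → white.
Third slot: 3, 8, 17, 22, 31 → 36 → 45 (alternating steps +5, +9, +5, +9, …).
Putting the parts together: (-47 : black : 36) and then (-58 : white : 45).

(-47 : black : 36), (-58 : white : 45)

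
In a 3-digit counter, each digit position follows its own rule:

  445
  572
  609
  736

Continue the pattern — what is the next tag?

863

First digit: 4, 5, 6, 7 → 8 (+1 each step, mod 10).
Second digit: +3 each step, mod 10, so 4, 7, 0, 3 → 6.
Third digit: −3 each step, mod 10; 5, 2, 9, 6 → 3.
Putting it together: 863.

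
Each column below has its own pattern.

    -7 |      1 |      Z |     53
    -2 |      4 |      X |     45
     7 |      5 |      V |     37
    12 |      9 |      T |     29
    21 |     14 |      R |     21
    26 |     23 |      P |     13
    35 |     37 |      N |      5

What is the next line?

First component: alternating steps +5, +9, +5, +9, …, so -7, -2, 7, 12, 21, 26, 35 → 40.
Second component: each term is the sum of the two before it; 1, 4, 5, 9, 14, 23, 37 → 60.
Letter: letters move back 2 places in the alphabet, so Z, X, V, T, R, P, N → L.
Fourth component goes 53, 45, 37, 29, 21, 13, 5 → -3 (−8 each step).
Combining the parts gives 40  60  L  -3.

40  60  L  -3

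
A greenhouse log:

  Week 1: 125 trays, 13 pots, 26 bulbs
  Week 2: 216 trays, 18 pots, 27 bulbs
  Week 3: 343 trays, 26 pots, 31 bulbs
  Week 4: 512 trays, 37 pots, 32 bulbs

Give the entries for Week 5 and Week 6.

729 trays, 51 pots, 36 bulbs; 1000 trays, 68 pots, 37 bulbs

For the trays, perfect cubes: 5³, 6³, 7³, …: 125, 216, 343, 512 → 729 → 1000.
Pots goes 13, 18, 26, 37 → 51 → 68 (differences are 5, 8, 11, … (increasing by 3 each time)).
For the bulbs, alternating steps +1, +4, +1, +4, …: 26, 27, 31, 32 → 36 → 37.
Putting the parts together: 729 trays, 51 pots, 36 bulbs and then 1000 trays, 68 pots, 37 bulbs.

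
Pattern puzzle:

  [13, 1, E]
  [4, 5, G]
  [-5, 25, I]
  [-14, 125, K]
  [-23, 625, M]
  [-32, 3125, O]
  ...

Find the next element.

First coordinate — −9 each step: 13, 4, -5, -14, -23, -32 → -41.
Second coordinate: ×5 each step, so 1, 5, 25, 125, 625, 3125 → 15625.
Letter — letters move forward 2 places in the alphabet: E, G, I, K, M, O → Q.
Putting it together: [-41, 15625, Q].

[-41, 15625, Q]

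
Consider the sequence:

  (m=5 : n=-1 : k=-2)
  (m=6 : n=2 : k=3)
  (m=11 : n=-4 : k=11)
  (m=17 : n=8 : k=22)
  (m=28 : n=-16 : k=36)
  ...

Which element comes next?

(m=45 : n=32 : k=53)

M goes 5, 6, 11, 17, 28 → 45 (each term is the sum of the two before it).
For the n, ×(-2) each step: -1, 2, -4, 8, -16 → 32.
K: differences are 5, 8, 11, … (increasing by 3 each time); -2, 3, 11, 22, 36 → 53.
So the next element is (m=45 : n=32 : k=53).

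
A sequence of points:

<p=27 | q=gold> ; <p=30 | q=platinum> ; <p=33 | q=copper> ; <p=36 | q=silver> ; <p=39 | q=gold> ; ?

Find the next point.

For the p, +3 each step: 27, 30, 33, 36, 39 → 42.
Q: repeats gold → platinum → copper → silver, so gold, platinum, copper, silver, gold → platinum.
Combining the parts gives <p=42 | q=platinum>.

<p=42 | q=platinum>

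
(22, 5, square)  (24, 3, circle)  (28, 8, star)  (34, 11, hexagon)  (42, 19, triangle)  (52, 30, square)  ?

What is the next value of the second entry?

49

Second entry: each term is the sum of the two before it, so 5, 3, 8, 11, 19, 30 → 49.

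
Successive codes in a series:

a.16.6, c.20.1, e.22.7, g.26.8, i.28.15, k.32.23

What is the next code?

m.34.38

Letter: letters move forward 2 places in the alphabet; a, c, e, g, i, k → m.
For the second component, alternating steps +4, +2, +4, +2, …: 16, 20, 22, 26, 28, 32 → 34.
Third component: each term is the sum of the two before it; 6, 1, 7, 8, 15, 23 → 38.
Putting it together: m.34.38.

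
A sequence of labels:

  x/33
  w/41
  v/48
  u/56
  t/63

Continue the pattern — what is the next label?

Letter: x, w, v, u, t → s (letters move back 1 place in the alphabet).
Second component goes 33, 41, 48, 56, 63 → 71 (alternating steps +8, +7, +8, +7, …).
Putting it together: s/71.

s/71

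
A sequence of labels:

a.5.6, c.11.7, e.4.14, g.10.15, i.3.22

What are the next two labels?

k.9.23, m.2.30

Letter: letters move forward 2 places in the alphabet, so a, c, e, g, i → k → m.
For the second component, alternating steps +6, −7, +6, −7, …: 5, 11, 4, 10, 3 → 9 → 2.
Third component: alternating steps +1, +7, +1, +7, …, so 6, 7, 14, 15, 22 → 23 → 30.
Putting the parts together: k.9.23 and then m.2.30.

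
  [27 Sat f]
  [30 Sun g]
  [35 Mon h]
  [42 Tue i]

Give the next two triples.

First coordinate goes 27, 30, 35, 42 → 51 → 62 (differences are 3, 5, 7, … (increasing by 2 each time)).
Day: Sat, Sun, Mon, Tue → Wed → Thu (runs through the weekdays Mon→Sun).
Letter: letters move forward 1 place in the alphabet; f, g, h, i → j → k.
Putting the parts together: [51 Wed j] and then [62 Thu k].

[51 Wed j], [62 Thu k]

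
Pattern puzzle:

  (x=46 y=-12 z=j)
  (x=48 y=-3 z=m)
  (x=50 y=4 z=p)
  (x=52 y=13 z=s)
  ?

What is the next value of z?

v

Z: letters move forward 3 places in the alphabet; j, m, p, s → v.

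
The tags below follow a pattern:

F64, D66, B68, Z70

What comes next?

Letter: letters move back 2 places in the alphabet, wrapping A→Z, so F, D, B, Z → X.
Second component: +2 each step, so 64, 66, 68, 70 → 72.
Putting it together: X72.

X72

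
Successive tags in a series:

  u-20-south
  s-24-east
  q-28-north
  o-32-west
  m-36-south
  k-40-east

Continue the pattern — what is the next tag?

Letter: letters move back 2 places in the alphabet, so u, s, q, o, m, k → i.
Second component goes 20, 24, 28, 32, 36, 40 → 44 (+4 each step).
Direction: repeats south → east → north → west, so south, east, north, west, south, east → north.
So the next tag is i-44-north.

i-44-north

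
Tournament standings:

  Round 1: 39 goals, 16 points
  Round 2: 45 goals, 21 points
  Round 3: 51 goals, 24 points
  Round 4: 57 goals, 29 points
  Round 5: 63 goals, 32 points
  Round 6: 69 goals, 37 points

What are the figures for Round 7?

Goals goes 39, 45, 51, 57, 63, 69 → 75 (+6 each step).
Points — alternating steps +5, +3, +5, +3, …: 16, 21, 24, 29, 32, 37 → 40.
Combining the parts gives 75 goals, 40 points.

75 goals, 40 points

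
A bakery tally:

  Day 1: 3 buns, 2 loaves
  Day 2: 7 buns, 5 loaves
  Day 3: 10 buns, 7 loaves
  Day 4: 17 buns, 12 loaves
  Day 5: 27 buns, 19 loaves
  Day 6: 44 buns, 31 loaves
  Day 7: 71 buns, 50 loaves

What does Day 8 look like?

Buns: 3, 7, 10, 17, 27, 44, 71 → 115 (each term is the sum of the two before it).
Loaves: each term is the sum of the two before it; 2, 5, 7, 12, 19, 31, 50 → 81.
Putting it together: 115 buns, 81 loaves.

115 buns, 81 loaves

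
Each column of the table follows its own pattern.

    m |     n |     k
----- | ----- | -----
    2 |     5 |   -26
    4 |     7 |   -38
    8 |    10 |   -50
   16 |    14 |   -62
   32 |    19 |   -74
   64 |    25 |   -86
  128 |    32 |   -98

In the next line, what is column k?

Column m goes 2, 4, 8, 16, 32, 64, 128 → 256 (×2 each step).
Column n — differences are 2, 3, 4, … (increasing by 1 each time): 5, 7, 10, 14, 19, 25, 32 → 40.
Column k: −12 each step, so -26, -38, -50, -62, -74, -86, -98 → -110.

-110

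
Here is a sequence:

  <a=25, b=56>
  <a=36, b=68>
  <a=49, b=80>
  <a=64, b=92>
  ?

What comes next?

<a=81, b=104>

A: perfect squares: 5², 6², 7², …; 25, 36, 49, 64 → 81.
B: +12 each step; 56, 68, 80, 92 → 104.
Combining the parts gives <a=81, b=104>.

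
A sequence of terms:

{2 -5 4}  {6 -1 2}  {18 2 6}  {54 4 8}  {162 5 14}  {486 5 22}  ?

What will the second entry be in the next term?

4

Second entry goes -5, -1, 2, 4, 5, 5 → 4 (differences are 4, 3, 2, … (decreasing by 1 each time)).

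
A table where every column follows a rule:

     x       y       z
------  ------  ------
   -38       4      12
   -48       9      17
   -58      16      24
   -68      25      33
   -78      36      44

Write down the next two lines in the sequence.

-88  49  57; -98  64  72

Column x: −10 each step, so -38, -48, -58, -68, -78 → -88 → -98.
For the column y, perfect squares: 2², 3², 4², …: 4, 9, 16, 25, 36 → 49 → 64.
Column z — always 8 more than the column y: 12, 17, 24, 33, 44 → 57 → 72.
Putting the parts together: -88  49  57 and then -98  64  72.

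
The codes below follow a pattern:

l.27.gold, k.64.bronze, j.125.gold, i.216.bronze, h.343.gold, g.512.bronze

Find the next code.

For the letter, letters move back 1 place in the alphabet: l, k, j, i, h, g → f.
For the second component, perfect cubes: 3³, 4³, 5³, …: 27, 64, 125, 216, 343, 512 → 729.
For the rank, alternates gold ↔ bronze: gold, bronze, gold, bronze, gold, bronze → gold.
Putting it together: f.729.gold.

f.729.gold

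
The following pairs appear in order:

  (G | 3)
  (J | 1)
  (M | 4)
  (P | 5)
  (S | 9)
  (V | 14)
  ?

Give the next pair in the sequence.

(Y | 23)

Letter: G, J, M, P, S, V → Y (letters move forward 3 places in the alphabet).
Second coordinate: each term is the sum of the two before it; 3, 1, 4, 5, 9, 14 → 23.
So the next pair is (Y | 23).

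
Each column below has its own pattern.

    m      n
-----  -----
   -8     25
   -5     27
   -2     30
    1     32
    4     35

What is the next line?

Column m goes -8, -5, -2, 1, 4 → 7 (+3 each step).
Column n: alternating steps +2, +3, +2, +3, …; 25, 27, 30, 32, 35 → 37.
So the next line is 7  37.

7  37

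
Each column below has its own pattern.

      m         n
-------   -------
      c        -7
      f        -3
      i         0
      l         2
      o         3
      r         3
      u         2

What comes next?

x  0

Column m: letters move forward 3 places in the alphabet, so c, f, i, l, o, r, u → x.
Column n: differences are 4, 3, 2, … (decreasing by 1 each time); -7, -3, 0, 2, 3, 3, 2 → 0.
Combining the parts gives x  0.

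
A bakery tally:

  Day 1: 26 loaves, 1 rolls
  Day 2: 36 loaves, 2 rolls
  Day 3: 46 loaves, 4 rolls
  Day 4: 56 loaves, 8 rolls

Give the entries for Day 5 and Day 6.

Loaves: +10 each step, so 26, 36, 46, 56 → 66 → 76.
For the rolls, ×2 each step: 1, 2, 4, 8 → 16 → 32.
So the next two lines are 66 loaves, 16 rolls and 76 loaves, 32 rolls.

66 loaves, 16 rolls; 76 loaves, 32 rolls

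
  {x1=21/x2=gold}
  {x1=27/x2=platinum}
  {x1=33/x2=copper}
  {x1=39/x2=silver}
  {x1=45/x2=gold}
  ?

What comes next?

{x1=51/x2=platinum}

X1: 21, 27, 33, 39, 45 → 51 (+6 each step).
For the x2, repeats gold → platinum → copper → silver: gold, platinum, copper, silver, gold → platinum.
So the next element is {x1=51/x2=platinum}.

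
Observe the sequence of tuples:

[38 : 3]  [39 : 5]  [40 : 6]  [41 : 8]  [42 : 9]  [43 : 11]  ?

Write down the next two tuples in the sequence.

First entry: 38, 39, 40, 41, 42, 43 → 44 → 45 (+1 each step).
Second entry: 3, 5, 6, 8, 9, 11 → 12 → 14 (alternating steps +2, +1, +2, +1, …).
Putting the parts together: [44 : 12] and then [45 : 14].

[44 : 12], [45 : 14]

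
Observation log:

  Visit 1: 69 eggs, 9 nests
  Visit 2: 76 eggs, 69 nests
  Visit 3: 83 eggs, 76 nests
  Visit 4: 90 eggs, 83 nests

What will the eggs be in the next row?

Eggs: 69, 76, 83, 90 → 97 (+7 each step).

97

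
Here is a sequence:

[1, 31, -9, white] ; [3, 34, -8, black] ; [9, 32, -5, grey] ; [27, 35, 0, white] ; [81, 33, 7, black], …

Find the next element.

For the first value, ×3 each step: 1, 3, 9, 27, 81 → 243.
Second value: 31, 34, 32, 35, 33 → 36 (alternating steps +3, −2, +3, −2, …).
For the third value, differences are 1, 3, 5, … (increasing by 2 each time): -9, -8, -5, 0, 7 → 16.
Shade: repeats white → black → grey, so white, black, grey, white, black → grey.
Combining the parts gives [243, 36, 16, grey].

[243, 36, 16, grey]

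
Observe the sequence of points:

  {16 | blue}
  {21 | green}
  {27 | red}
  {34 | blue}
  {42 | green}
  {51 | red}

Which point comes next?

{61 | blue}

First entry: differences are 5, 6, 7, … (increasing by 1 each time); 16, 21, 27, 34, 42, 51 → 61.
Colour goes blue, green, red, blue, green, red → blue (repeats blue → green → red).
Combining the parts gives {61 | blue}.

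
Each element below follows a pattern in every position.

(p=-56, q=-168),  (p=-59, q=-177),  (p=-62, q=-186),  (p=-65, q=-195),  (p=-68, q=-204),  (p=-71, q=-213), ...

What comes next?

(p=-74, q=-222)

P: -56, -59, -62, -65, -68, -71 → -74 (−3 each step).
Q: -168, -177, -186, -195, -204, -213 → -222 (always 3 × the p).
Combining the parts gives (p=-74, q=-222).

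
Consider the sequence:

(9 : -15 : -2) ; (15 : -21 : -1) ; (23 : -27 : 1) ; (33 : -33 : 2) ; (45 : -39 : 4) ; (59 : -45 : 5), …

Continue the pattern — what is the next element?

First part: differences are 6, 8, 10, … (increasing by 2 each time); 9, 15, 23, 33, 45, 59 → 75.
For the second part, −6 each step: -15, -21, -27, -33, -39, -45 → -51.
Third part: alternating steps +1, +2, +1, +2, …; -2, -1, 1, 2, 4, 5 → 7.
Putting it together: (75 : -51 : 7).

(75 : -51 : 7)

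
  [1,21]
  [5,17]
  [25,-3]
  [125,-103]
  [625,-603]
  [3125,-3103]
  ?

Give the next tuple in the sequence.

[15625,-15603]

For the first component, ×5 each step: 1, 5, 25, 125, 625, 3125 → 15625.
For the second component, together with the first component always sums to 22: 21, 17, -3, -103, -603, -3103 → -15603.
Combining the parts gives [15625,-15603].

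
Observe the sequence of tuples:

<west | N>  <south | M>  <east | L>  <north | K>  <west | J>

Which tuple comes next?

Direction: repeats west → south → east → north, so west, south, east, north, west → south.
Letter goes N, M, L, K, J → I (letters move back 1 place in the alphabet).
Putting it together: <south | I>.

<south | I>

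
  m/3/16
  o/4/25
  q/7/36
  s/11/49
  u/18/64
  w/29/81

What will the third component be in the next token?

100

Third component: perfect squares: 4², 5², 6², …; 16, 25, 36, 49, 64, 81 → 100.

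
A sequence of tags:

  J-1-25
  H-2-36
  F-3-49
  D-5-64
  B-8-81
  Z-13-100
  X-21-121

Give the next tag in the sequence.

V-34-144

Letter: letters move back 2 places in the alphabet, wrapping A→Z; J, H, F, D, B, Z, X → V.
Second component goes 1, 2, 3, 5, 8, 13, 21 → 34 (each term is the sum of the two before it).
Third component: perfect squares: 5², 6², 7², …, so 25, 36, 49, 64, 81, 100, 121 → 144.
Combining the parts gives V-34-144.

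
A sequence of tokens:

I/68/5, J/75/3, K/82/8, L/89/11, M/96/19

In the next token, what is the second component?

Letter — letters move forward 1 place in the alphabet: I, J, K, L, M → N.
Second component: +7 each step, so 68, 75, 82, 89, 96 → 103.
Third component goes 5, 3, 8, 11, 19 → 30 (each term is the sum of the two before it).

103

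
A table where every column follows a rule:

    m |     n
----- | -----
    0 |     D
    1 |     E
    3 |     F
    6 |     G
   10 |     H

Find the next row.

15  I

For the column m, differences are 1, 2, 3, … (increasing by 1 each time): 0, 1, 3, 6, 10 → 15.
Column n goes D, E, F, G, H → I (letters move forward 1 place in the alphabet).
So the next row is 15  I.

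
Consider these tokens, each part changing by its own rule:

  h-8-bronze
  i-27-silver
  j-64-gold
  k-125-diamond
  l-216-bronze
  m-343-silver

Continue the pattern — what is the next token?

Letter: letters move forward 1 place in the alphabet, so h, i, j, k, l, m → n.
Second component: perfect cubes: 2³, 3³, 4³, …, so 8, 27, 64, 125, 216, 343 → 512.
Rank goes bronze, silver, gold, diamond, bronze, silver → gold (repeats bronze → silver → gold → diamond).
Putting it together: n-512-gold.

n-512-gold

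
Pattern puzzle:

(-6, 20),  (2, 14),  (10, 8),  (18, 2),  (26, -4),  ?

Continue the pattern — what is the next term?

First slot: +8 each step, so -6, 2, 10, 18, 26 → 34.
Second slot: −6 each step; 20, 14, 8, 2, -4 → -10.
Combining the parts gives (34, -10).

(34, -10)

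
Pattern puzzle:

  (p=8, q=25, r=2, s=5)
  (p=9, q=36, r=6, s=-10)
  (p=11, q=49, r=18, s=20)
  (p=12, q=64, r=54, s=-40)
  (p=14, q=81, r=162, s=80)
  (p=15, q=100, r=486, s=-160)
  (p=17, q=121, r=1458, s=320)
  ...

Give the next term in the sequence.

(p=18, q=144, r=4374, s=-640)

P — alternating steps +1, +2, +1, +2, …: 8, 9, 11, 12, 14, 15, 17 → 18.
Q — perfect squares: 5², 6², 7², …: 25, 36, 49, 64, 81, 100, 121 → 144.
R goes 2, 6, 18, 54, 162, 486, 1458 → 4374 (×3 each step).
S: 5, -10, 20, -40, 80, -160, 320 → -640 (×(-2) each step).
Combining the parts gives (p=18, q=144, r=4374, s=-640).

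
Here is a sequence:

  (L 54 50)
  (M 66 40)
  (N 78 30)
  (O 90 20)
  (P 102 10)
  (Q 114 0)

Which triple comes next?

(R 126 -10)

Letter: letters move forward 1 place in the alphabet; L, M, N, O, P, Q → R.
Second coordinate: +12 each step; 54, 66, 78, 90, 102, 114 → 126.
For the third coordinate, −10 each step: 50, 40, 30, 20, 10, 0 → -10.
Putting it together: (R 126 -10).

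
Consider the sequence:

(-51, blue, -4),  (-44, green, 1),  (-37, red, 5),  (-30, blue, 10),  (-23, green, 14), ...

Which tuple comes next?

(-16, red, 19)

First part: +7 each step; -51, -44, -37, -30, -23 → -16.
Colour: repeats blue → green → red, so blue, green, red, blue, green → red.
Third part: alternating steps +5, +4, +5, +4, …; -4, 1, 5, 10, 14 → 19.
Combining the parts gives (-16, red, 19).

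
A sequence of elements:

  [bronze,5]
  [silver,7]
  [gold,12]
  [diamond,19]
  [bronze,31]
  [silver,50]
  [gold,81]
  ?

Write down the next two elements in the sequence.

[diamond,131], [bronze,212]

Rank: bronze, silver, gold, diamond, bronze, silver, gold → diamond → bronze (repeats bronze → silver → gold → diamond).
Second value — each term is the sum of the two before it: 5, 7, 12, 19, 31, 50, 81 → 131 → 212.
So the next two elements are [diamond,131] and [bronze,212].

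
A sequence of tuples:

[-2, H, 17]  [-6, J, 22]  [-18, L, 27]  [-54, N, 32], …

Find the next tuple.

[-162, P, 37]

First value: -2, -6, -18, -54 → -162 (×3 each step).
Letter: H, J, L, N → P (letters move forward 2 places in the alphabet).
For the third value, +5 each step: 17, 22, 27, 32 → 37.
So the next tuple is [-162, P, 37].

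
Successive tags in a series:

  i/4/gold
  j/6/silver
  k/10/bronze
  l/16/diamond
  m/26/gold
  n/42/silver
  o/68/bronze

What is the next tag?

Letter: letters move forward 1 place in the alphabet; i, j, k, l, m, n, o → p.
Second component: 4, 6, 10, 16, 26, 42, 68 → 110 (each term is the sum of the two before it).
Rank: repeats gold → silver → bronze → diamond; gold, silver, bronze, diamond, gold, silver, bronze → diamond.
So the next tag is p/110/diamond.

p/110/diamond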